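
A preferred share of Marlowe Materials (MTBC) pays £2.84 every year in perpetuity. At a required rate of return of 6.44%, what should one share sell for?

£44.10

Zero-growth DDM (perpetuity): P₀ = D/r = 2.84 / 0.0644 = 44.0994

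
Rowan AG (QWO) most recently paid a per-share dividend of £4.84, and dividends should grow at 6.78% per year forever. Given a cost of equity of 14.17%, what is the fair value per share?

Gordon growth model: P₀ = D₁/(r − g). D₁ = 4.84 × (1 + 0.0678) = 5.1682.
P₀ = 5.1682 / (0.1417 − 0.0678) = 5.1682 / 0.0739 = 69.9344

£69.93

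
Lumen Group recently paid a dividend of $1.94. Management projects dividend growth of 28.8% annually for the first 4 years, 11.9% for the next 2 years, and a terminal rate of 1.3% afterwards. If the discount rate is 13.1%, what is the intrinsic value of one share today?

$44.70

Three-stage DDM. Project D₁…D_6; terminal Gordon value at t=6 with g = 0.013; discount at r = 0.131.
D_1 = 2.4987
D_2 = 3.2184
D_3 = 4.1452
D_4 = 5.3391
D_5 = 5.9744
D_6 = 6.6854
TV_6 = 6.7723/(0.131−0.013) = 57.3922
P₀ = Σ Dₜ/(1+r)ᵗ + TV_6/(1+r)^6 = 44.6966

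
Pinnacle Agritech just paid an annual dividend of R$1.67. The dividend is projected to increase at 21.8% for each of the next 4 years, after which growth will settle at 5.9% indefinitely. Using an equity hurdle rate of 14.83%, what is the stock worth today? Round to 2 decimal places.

R$32.83

Two-stage DDM. Project D₁…D_4 at 0.218, terminal growth 0.059, discount at r = 0.1483.
D_1 = 2.0341
D_2 = 2.4775
D_3 = 3.0176
D_4 = 3.6754
Terminal value at t=4: TV = D_5/(r−g) = 3.8923/(0.1483−0.059) = 43.5863
P₀ = 2.0341/(1+0.1483)^1 + 2.4775/(1+0.1483)^2 + 3.0176/(1+0.1483)^3 + 3.6754/(1+0.1483)^4 + 43.5863/(1+0.1483)^4 = 32.8256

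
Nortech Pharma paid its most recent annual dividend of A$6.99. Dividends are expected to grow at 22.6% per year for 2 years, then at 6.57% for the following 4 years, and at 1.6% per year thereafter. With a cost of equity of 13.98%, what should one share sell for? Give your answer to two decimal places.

Three-stage DDM. Project D₁…D_6; terminal Gordon value at t=6 with g = 0.016; discount at r = 0.1398.
D_1 = 8.5697
D_2 = 10.5065
D_3 = 11.1968
D_4 = 11.9324
D_5 = 12.7164
D_6 = 13.5518
TV_6 = 13.7687/(0.1398−0.016) = 111.2170
P₀ = Σ Dₜ/(1+r)ᵗ + TV_6/(1+r)^6 = 93.7504

A$93.75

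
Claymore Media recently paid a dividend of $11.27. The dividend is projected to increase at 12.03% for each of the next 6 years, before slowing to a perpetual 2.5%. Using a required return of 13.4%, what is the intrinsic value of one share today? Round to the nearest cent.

$163.34

Two-stage DDM. Project D₁…D_6 at 0.1203, terminal growth 0.025, discount at r = 0.134.
D_1 = 12.6258
D_2 = 14.1447
D_3 = 15.8463
D_4 = 17.7526
D_5 = 19.8882
D_6 = 22.2808
Terminal value at t=6: TV = D_7/(r−g) = 22.8378/(0.134−0.025) = 209.5209
P₀ = 12.6258/(1+0.134)^1 + 14.1447/(1+0.134)^2 + 15.8463/(1+0.134)^3 + 17.7526/(1+0.134)^4 + 19.8882/(1+0.134)^5 + 22.2808/(1+0.134)^6 + 209.5209/(1+0.134)^6 = 163.3432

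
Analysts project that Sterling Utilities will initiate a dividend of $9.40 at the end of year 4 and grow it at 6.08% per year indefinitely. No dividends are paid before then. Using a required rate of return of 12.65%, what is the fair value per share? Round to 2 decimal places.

$100.08

Deferred-dividend DDM. At t=3 the remaining stream is a growing perpetuity with first payment D_4 = 9.40.
V_3 = D_4/(r−g) = 9.40/(0.1265−0.0608) = 143.0746
P₀ = V_3/(1+r)^3 = 143.0746/(1+0.1265)^3 = 100.0850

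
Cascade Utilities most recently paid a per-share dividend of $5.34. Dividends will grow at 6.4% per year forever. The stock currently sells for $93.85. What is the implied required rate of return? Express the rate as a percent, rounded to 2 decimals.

Rearranging the constant-growth DDM: r = D₁/P₀ + g.
D₁ = 5.34 × (1 + 0.064) = 5.6818.
r = 5.6818 / 93.85 + 0.064 = 0.06054 + 0.064 = 0.12454

12.45%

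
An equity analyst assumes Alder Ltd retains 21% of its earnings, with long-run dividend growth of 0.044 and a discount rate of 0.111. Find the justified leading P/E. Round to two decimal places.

11.79

Payout ratio b = 1 − 0.21 = 0.79.
Justified leading P/E = b/(r−g) = 0.79/(0.111−0.044) = 11.7910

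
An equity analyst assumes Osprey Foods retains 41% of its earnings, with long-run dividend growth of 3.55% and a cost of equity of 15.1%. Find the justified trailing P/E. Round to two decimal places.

Payout ratio b = 1 − 0.41 = 0.59.
Justified trailing P/E = b(1+g)/(r−g) = 0.59×(1+0.0355)/(0.151−0.0355) = 5.2896

5.29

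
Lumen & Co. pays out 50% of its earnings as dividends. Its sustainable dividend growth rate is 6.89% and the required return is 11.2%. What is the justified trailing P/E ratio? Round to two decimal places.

12.40

Justified trailing P/E = b(1+g)/(r−g) = 0.50×(1+0.0689)/(0.112−0.0689) = 12.4002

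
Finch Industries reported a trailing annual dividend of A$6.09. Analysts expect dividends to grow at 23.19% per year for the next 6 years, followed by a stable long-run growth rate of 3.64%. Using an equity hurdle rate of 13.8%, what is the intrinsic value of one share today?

Two-stage DDM. Project D₁…D_6 at 0.2319, terminal growth 0.0364, discount at r = 0.138.
D_1 = 7.5023
D_2 = 9.2420
D_3 = 11.3853
D_4 = 14.0255
D_5 = 17.2780
D_6 = 21.2848
Terminal value at t=6: TV = D_7/(r−g) = 22.0596/(0.138−0.0364) = 217.1219
P₀ = 7.5023/(1+0.138)^1 + 9.2420/(1+0.138)^2 + 11.3853/(1+0.138)^3 + 14.0255/(1+0.138)^4 + 17.2780/(1+0.138)^5 + 21.2848/(1+0.138)^6 + 217.1219/(1+0.138)^6 = 148.6352

A$148.64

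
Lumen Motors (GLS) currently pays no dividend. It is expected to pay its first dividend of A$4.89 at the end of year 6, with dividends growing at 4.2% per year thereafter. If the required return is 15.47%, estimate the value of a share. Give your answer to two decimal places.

Deferred-dividend DDM. At t=5 the remaining stream is a growing perpetuity with first payment D_6 = 4.89.
V_5 = D_6/(r−g) = 4.89/(0.1547−0.042) = 43.3895
P₀ = V_5/(1+r)^5 = 43.3895/(1+0.1547)^5 = 21.1368

A$21.14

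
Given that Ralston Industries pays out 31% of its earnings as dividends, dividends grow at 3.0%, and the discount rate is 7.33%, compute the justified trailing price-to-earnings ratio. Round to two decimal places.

7.37

Justified trailing P/E = b(1+g)/(r−g) = 0.31×(1+0.03)/(0.0733−0.03) = 7.3741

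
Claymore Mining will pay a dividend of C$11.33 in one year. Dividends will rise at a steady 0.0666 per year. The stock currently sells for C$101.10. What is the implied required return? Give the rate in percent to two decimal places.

17.87%

Rearranging the constant-growth DDM: r = D₁/P₀ + g.
r = 11.3300 / 101.10 + 0.0666 = 0.11207 + 0.0666 = 0.17867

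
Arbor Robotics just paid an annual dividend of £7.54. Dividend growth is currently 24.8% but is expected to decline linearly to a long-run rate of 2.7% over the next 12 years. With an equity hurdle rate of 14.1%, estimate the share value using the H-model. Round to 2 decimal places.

H-model: P₀ = D₀[(1+g_L) + H(g_S−g_L)]/(r−g_L), with H = 12/2 = 6.
P₀ = 7.54 × [(1+0.027) + 6×(0.248−0.027)] / (0.141−0.027)
   = 7.54 × 2.3530 / 0.114 = 155.6282

£155.63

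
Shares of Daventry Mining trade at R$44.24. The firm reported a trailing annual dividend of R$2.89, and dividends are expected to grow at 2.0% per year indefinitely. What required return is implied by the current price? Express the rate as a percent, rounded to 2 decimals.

8.66%

Rearranging the constant-growth DDM: r = D₁/P₀ + g.
D₁ = 2.89 × (1 + 0.02) = 2.9478.
r = 2.9478 / 44.24 + 0.02 = 0.06663 + 0.02 = 0.08663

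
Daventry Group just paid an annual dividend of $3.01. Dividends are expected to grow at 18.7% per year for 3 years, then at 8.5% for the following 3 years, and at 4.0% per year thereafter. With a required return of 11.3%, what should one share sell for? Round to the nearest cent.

Three-stage DDM. Project D₁…D_6; terminal Gordon value at t=6 with g = 0.04; discount at r = 0.113.
D_1 = 3.5729
D_2 = 4.2410
D_3 = 5.0341
D_4 = 5.4620
D_5 = 5.9262
D_6 = 6.4300
TV_6 = 6.6872/(0.113−0.04) = 91.6048
P₀ = Σ Dₜ/(1+r)ᵗ + TV_6/(1+r)^6 = 68.8854

$68.89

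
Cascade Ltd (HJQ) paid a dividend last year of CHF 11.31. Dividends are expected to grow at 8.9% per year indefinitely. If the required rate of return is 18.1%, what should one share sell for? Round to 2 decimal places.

Gordon growth model: P₀ = D₁/(r − g). D₁ = 11.31 × (1 + 0.089) = 12.3166.
P₀ = 12.3166 / (0.181 − 0.089) = 12.3166 / 0.092 = 133.8760

CHF 133.88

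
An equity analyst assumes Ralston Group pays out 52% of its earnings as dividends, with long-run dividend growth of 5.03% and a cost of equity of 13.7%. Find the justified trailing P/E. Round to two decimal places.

6.30

Justified trailing P/E = b(1+g)/(r−g) = 0.52×(1+0.0503)/(0.137−0.0503) = 6.2994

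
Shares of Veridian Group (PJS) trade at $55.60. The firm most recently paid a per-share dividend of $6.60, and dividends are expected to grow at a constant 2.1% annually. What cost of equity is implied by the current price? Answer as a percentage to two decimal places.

14.22%

Rearranging the constant-growth DDM: r = D₁/P₀ + g.
D₁ = 6.60 × (1 + 0.021) = 6.7386.
r = 6.7386 / 55.60 + 0.021 = 0.12120 + 0.021 = 0.14220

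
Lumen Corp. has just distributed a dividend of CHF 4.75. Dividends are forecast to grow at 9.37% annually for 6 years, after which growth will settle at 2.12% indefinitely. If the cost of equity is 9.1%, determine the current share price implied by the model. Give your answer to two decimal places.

Two-stage DDM. Project D₁…D_6 at 0.0937, terminal growth 0.0212, discount at r = 0.091.
D_1 = 5.1951
D_2 = 5.6819
D_3 = 6.2142
D_4 = 6.7965
D_5 = 7.4334
D_6 = 8.1299
Terminal value at t=6: TV = D_7/(r−g) = 8.3022/(0.091−0.0212) = 118.9428
P₀ = 5.1951/(1+0.091)^1 + 5.6819/(1+0.091)^2 + 6.2142/(1+0.091)^3 + 6.7965/(1+0.091)^4 + 7.4334/(1+0.091)^5 + 8.1299/(1+0.091)^6 + 118.9428/(1+0.091)^6 = 99.2805

CHF 99.28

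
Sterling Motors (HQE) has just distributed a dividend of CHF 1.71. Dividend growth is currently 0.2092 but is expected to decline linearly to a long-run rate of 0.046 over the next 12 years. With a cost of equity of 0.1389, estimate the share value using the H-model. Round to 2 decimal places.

CHF 37.28

H-model: P₀ = D₀[(1+g_L) + H(g_S−g_L)]/(r−g_L), with H = 12/2 = 6.
P₀ = 1.71 × [(1+0.046) + 6×(0.2092−0.046)] / (0.1389−0.046)
   = 1.71 × 2.0252 / 0.0929 = 37.2776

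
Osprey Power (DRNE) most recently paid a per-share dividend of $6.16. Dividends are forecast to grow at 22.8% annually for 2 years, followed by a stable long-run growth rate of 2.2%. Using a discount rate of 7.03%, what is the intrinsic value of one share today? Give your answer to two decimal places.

Two-stage DDM. Project D₁…D_2 at 0.228, terminal growth 0.022, discount at r = 0.0703.
D_1 = 7.5645
D_2 = 9.2892
Terminal value at t=2: TV = D_3/(r−g) = 9.4935/(0.0703−0.022) = 196.5537
P₀ = 7.5645/(1+0.0703)^1 + 9.2892/(1+0.0703)^2 + 196.5537/(1+0.0703)^2 = 186.7580

$186.76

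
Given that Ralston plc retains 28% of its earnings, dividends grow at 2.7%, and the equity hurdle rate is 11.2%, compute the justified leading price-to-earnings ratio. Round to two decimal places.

Payout ratio b = 1 − 0.28 = 0.72.
Justified leading P/E = b/(r−g) = 0.72/(0.112−0.027) = 8.4706

8.47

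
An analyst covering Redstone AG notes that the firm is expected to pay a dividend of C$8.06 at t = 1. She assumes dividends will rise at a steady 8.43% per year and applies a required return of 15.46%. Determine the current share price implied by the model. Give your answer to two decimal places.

C$114.65

Gordon growth model: P₀ = D₁/(r − g), with D₁ = 8.06 given directly.
P₀ = 8.0600 / (0.1546 − 0.0843) = 8.0600 / 0.0703 = 114.6515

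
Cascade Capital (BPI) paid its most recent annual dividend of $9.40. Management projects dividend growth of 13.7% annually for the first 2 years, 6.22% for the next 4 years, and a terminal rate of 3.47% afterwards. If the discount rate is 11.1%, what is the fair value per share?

Three-stage DDM. Project D₁…D_6; terminal Gordon value at t=6 with g = 0.0347; discount at r = 0.111.
D_1 = 10.6878
D_2 = 12.1520
D_3 = 12.9079
D_4 = 13.7108
D_5 = 14.5636
D_6 = 15.4694
TV_6 = 16.0062/(0.111−0.0347) = 209.7799
P₀ = Σ Dₜ/(1+r)ᵗ + TV_6/(1+r)^6 = 166.2595

$166.26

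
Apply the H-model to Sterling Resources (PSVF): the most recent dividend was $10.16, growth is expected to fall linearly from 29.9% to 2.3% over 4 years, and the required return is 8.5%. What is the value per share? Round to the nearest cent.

$258.10

H-model: P₀ = D₀[(1+g_L) + H(g_S−g_L)]/(r−g_L), with H = 4/2 = 2.
P₀ = 10.16 × [(1+0.023) + 2×(0.299−0.023)] / (0.085−0.023)
   = 10.16 × 1.5750 / 0.062 = 258.0968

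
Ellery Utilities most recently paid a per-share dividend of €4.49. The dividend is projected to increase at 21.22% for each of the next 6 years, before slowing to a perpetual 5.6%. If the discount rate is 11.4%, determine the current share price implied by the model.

Two-stage DDM. Project D₁…D_6 at 0.2122, terminal growth 0.056, discount at r = 0.114.
D_1 = 5.4428
D_2 = 6.5977
D_3 = 7.9978
D_4 = 9.6949
D_5 = 11.7522
D_6 = 14.2460
Terminal value at t=6: TV = D_7/(r−g) = 15.0437/(0.114−0.056) = 259.3749
P₀ = 5.4428/(1+0.114)^1 + 6.5977/(1+0.114)^2 + 7.9978/(1+0.114)^3 + 9.6949/(1+0.114)^4 + 11.7522/(1+0.114)^5 + 14.2460/(1+0.114)^6 + 259.3749/(1+0.114)^6 = 172.2979

€172.30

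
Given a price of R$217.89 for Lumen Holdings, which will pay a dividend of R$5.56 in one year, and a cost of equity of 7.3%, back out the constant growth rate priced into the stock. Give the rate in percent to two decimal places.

From P₀ = D₁/(r − g), the implied growth is g = r − D₁/P₀.
g = 0.073 − 5.56/217.89 = 0.073 − 0.02552 = 0.04748

4.75%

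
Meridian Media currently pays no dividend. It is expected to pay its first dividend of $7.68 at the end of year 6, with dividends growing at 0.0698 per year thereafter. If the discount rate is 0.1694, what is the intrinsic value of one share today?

$35.26

Deferred-dividend DDM. At t=5 the remaining stream is a growing perpetuity with first payment D_6 = 7.68.
V_5 = D_6/(r−g) = 7.68/(0.1694−0.0698) = 77.1084
P₀ = V_5/(1+r)^5 = 77.1084/(1+0.1694)^5 = 35.2603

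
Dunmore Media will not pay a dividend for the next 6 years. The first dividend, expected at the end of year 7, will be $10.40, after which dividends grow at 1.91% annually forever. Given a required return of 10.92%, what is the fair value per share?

$61.98

Deferred-dividend DDM. At t=6 the remaining stream is a growing perpetuity with first payment D_7 = 10.40.
V_6 = D_7/(r−g) = 10.40/(0.1092−0.0191) = 115.4273
P₀ = V_6/(1+r)^6 = 115.4273/(1+0.1092)^6 = 61.9797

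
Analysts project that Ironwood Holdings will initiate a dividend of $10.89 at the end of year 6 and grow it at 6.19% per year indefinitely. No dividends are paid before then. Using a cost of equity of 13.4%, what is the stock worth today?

Deferred-dividend DDM. At t=5 the remaining stream is a growing perpetuity with first payment D_6 = 10.89.
V_5 = D_6/(r−g) = 10.89/(0.134−0.0619) = 151.0402
P₀ = V_5/(1+r)^5 = 151.0402/(1+0.134)^5 = 80.5429

$80.54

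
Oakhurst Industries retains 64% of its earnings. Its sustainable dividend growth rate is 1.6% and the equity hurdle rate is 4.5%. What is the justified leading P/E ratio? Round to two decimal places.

12.41

Payout ratio b = 1 − 0.64 = 0.36.
Justified leading P/E = b/(r−g) = 0.36/(0.045−0.016) = 12.4138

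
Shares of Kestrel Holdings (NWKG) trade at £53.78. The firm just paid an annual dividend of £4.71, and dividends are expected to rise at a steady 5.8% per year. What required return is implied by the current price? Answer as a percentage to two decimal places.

15.07%

Rearranging the constant-growth DDM: r = D₁/P₀ + g.
D₁ = 4.71 × (1 + 0.058) = 4.9832.
r = 4.9832 / 53.78 + 0.058 = 0.09266 + 0.058 = 0.15066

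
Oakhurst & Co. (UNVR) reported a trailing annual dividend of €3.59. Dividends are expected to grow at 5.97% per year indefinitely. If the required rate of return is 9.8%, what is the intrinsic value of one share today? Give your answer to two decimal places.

Gordon growth model: P₀ = D₁/(r − g). D₁ = 3.59 × (1 + 0.0597) = 3.8043.
P₀ = 3.8043 / (0.098 − 0.0597) = 3.8043 / 0.0383 = 99.3296

€99.33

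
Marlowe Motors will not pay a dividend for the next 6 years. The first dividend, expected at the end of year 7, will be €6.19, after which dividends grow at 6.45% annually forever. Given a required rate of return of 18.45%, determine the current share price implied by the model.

€18.68

Deferred-dividend DDM. At t=6 the remaining stream is a growing perpetuity with first payment D_7 = 6.19.
V_6 = D_7/(r−g) = 6.19/(0.1845−0.0645) = 51.5833
P₀ = V_6/(1+r)^6 = 51.5833/(1+0.1845)^6 = 18.6767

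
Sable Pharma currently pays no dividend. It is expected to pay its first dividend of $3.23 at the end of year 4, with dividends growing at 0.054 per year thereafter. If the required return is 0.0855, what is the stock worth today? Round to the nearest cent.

$80.17

Deferred-dividend DDM. At t=3 the remaining stream is a growing perpetuity with first payment D_4 = 3.23.
V_3 = D_4/(r−g) = 3.23/(0.0855−0.054) = 102.5397
P₀ = V_3/(1+r)^3 = 102.5397/(1+0.0855)^3 = 80.1683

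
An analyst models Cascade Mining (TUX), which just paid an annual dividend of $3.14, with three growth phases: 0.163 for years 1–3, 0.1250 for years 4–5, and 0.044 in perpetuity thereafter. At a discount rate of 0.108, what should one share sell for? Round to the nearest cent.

Three-stage DDM. Project D₁…D_5; terminal Gordon value at t=5 with g = 0.044; discount at r = 0.108.
D_1 = 3.6518
D_2 = 4.2471
D_3 = 4.9393
D_4 = 5.5568
D_5 = 6.2514
TV_5 = 6.5264/(0.108−0.044) = 101.9752
P₀ = Σ Dₜ/(1+r)ᵗ + TV_5/(1+r)^5 = 78.8824

$78.88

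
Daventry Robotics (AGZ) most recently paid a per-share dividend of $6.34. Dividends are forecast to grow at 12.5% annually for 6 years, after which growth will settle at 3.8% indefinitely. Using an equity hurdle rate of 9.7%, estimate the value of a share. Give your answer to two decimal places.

Two-stage DDM. Project D₁…D_6 at 0.125, terminal growth 0.038, discount at r = 0.097.
D_1 = 7.1325
D_2 = 8.0241
D_3 = 9.0271
D_4 = 10.1555
D_5 = 11.4249
D_6 = 12.8530
Terminal value at t=6: TV = D_7/(r−g) = 13.3414/(0.097−0.038) = 226.1256
P₀ = 7.1325/(1+0.097)^1 + 8.0241/(1+0.097)^2 + 9.0271/(1+0.097)^3 + 10.1555/(1+0.097)^4 + 11.4249/(1+0.097)^5 + 12.8530/(1+0.097)^6 + 226.1256/(1+0.097)^6 = 171.3374

$171.34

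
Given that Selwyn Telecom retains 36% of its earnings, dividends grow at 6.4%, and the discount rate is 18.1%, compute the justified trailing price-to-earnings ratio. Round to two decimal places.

5.82

Payout ratio b = 1 − 0.36 = 0.64.
Justified trailing P/E = b(1+g)/(r−g) = 0.64×(1+0.064)/(0.181−0.064) = 5.8202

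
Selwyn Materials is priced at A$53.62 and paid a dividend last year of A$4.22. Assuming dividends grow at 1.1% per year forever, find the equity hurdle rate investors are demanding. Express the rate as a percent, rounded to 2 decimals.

Rearranging the constant-growth DDM: r = D₁/P₀ + g.
D₁ = 4.22 × (1 + 0.011) = 4.2664.
r = 4.2664 / 53.62 + 0.011 = 0.07957 + 0.011 = 0.09057

9.06%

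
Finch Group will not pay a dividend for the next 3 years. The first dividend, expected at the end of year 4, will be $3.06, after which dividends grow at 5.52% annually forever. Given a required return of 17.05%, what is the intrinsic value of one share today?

$16.55

Deferred-dividend DDM. At t=3 the remaining stream is a growing perpetuity with first payment D_4 = 3.06.
V_3 = D_4/(r−g) = 3.06/(0.1705−0.0552) = 26.5395
P₀ = V_3/(1+r)^3 = 26.5395/(1+0.1705)^3 = 16.5492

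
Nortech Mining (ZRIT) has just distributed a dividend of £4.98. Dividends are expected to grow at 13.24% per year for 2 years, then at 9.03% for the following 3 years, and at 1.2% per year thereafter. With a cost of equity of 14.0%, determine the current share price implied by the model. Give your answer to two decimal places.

£57.34

Three-stage DDM. Project D₁…D_5; terminal Gordon value at t=5 with g = 0.012; discount at r = 0.14.
D_1 = 5.6394
D_2 = 6.3860
D_3 = 6.9627
D_4 = 7.5914
D_5 = 8.2769
TV_5 = 8.3762/(0.14−0.012) = 65.4391
P₀ = Σ Dₜ/(1+r)ᵗ + TV_5/(1+r)^5 = 57.3407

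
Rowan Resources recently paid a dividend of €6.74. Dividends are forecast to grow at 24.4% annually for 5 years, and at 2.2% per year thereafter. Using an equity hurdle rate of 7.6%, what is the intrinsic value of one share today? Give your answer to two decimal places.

€316.67

Two-stage DDM. Project D₁…D_5 at 0.244, terminal growth 0.022, discount at r = 0.076.
D_1 = 8.3846
D_2 = 10.4304
D_3 = 12.9754
D_4 = 16.1414
D_5 = 20.0799
Terminal value at t=5: TV = D_6/(r−g) = 20.5217/(0.076−0.022) = 380.0309
P₀ = 8.3846/(1+0.076)^1 + 10.4304/(1+0.076)^2 + 12.9754/(1+0.076)^3 + 16.1414/(1+0.076)^4 + 20.0799/(1+0.076)^5 + 380.0309/(1+0.076)^5 = 316.6667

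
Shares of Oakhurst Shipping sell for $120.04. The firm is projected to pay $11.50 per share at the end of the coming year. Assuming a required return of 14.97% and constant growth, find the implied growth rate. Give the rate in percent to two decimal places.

5.39%

From P₀ = D₁/(r − g), the implied growth is g = r − D₁/P₀.
g = 0.1497 − 11.50/120.04 = 0.1497 − 0.09580 = 0.05390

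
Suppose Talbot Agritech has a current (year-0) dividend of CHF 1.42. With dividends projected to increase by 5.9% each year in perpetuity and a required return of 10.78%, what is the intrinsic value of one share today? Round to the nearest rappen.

CHF 30.82

Gordon growth model: P₀ = D₁/(r − g). D₁ = 1.42 × (1 + 0.059) = 1.5038.
P₀ = 1.5038 / (0.1078 − 0.059) = 1.5038 / 0.0488 = 30.8152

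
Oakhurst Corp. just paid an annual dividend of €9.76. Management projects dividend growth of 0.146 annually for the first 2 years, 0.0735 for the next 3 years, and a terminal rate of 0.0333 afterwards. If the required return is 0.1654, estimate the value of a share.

€100.81

Three-stage DDM. Project D₁…D_5; terminal Gordon value at t=5 with g = 0.0333; discount at r = 0.1654.
D_1 = 11.1850
D_2 = 12.8180
D_3 = 13.7601
D_4 = 14.7715
D_5 = 15.8572
TV_5 = 16.3852/(0.1654−0.0333) = 124.0363
P₀ = Σ Dₜ/(1+r)ᵗ + TV_5/(1+r)^5 = 100.8130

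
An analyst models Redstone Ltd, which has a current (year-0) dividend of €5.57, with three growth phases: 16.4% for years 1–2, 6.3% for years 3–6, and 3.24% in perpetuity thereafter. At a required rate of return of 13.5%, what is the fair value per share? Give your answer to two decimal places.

Three-stage DDM. Project D₁…D_6; terminal Gordon value at t=6 with g = 0.0324; discount at r = 0.135.
D_1 = 6.4835
D_2 = 7.5468
D_3 = 8.0222
D_4 = 8.5276
D_5 = 9.0649
D_6 = 9.6359
TV_6 = 9.9481/(0.135−0.0324) = 96.9605
P₀ = Σ Dₜ/(1+r)ᵗ + TV_6/(1+r)^6 = 76.8702

€76.87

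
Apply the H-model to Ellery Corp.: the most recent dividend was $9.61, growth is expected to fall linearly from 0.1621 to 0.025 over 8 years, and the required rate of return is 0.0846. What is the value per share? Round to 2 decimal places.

$253.70

H-model: P₀ = D₀[(1+g_L) + H(g_S−g_L)]/(r−g_L), with H = 8/2 = 4.
P₀ = 9.61 × [(1+0.025) + 4×(0.1621−0.025)] / (0.0846−0.025)
   = 9.61 × 1.5734 / 0.0596 = 253.6976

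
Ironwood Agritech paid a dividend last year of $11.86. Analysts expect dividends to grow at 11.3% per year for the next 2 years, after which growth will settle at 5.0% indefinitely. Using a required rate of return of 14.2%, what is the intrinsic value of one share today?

$151.40

Two-stage DDM. Project D₁…D_2 at 0.113, terminal growth 0.05, discount at r = 0.142.
D_1 = 13.2002
D_2 = 14.6918
Terminal value at t=2: TV = D_3/(r−g) = 15.4264/(0.142−0.05) = 167.6782
P₀ = 13.2002/(1+0.142)^1 + 14.6918/(1+0.142)^2 + 167.6782/(1+0.142)^2 = 151.3955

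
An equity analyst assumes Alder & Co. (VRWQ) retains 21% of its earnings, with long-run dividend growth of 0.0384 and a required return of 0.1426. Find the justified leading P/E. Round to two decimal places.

Payout ratio b = 1 − 0.21 = 0.79.
Justified leading P/E = b/(r−g) = 0.79/(0.1426−0.0384) = 7.5816

7.58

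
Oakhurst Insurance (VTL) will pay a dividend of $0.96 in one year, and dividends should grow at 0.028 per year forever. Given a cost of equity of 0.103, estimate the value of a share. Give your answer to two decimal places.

$12.80

Gordon growth model: P₀ = D₁/(r − g), with D₁ = 0.96 given directly.
P₀ = 0.9600 / (0.103 − 0.028) = 0.9600 / 0.075 = 12.8000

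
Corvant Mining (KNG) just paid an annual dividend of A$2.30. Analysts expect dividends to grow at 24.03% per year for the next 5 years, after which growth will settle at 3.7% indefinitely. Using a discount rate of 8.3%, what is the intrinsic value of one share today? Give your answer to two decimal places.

Two-stage DDM. Project D₁…D_5 at 0.2403, terminal growth 0.037, discount at r = 0.083.
D_1 = 2.8527
D_2 = 3.5382
D_3 = 4.3884
D_4 = 5.4430
D_5 = 6.7509
Terminal value at t=5: TV = D_6/(r−g) = 7.0007/(0.083−0.037) = 152.1887
P₀ = 2.8527/(1+0.083)^1 + 3.5382/(1+0.083)^2 + 4.3884/(1+0.083)^3 + 5.4430/(1+0.083)^4 + 6.7509/(1+0.083)^5 + 152.1887/(1+0.083)^5 = 119.7438

A$119.74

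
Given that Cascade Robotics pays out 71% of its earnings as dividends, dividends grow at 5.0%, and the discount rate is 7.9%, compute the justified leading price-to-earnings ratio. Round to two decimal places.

24.48

Justified leading P/E = b/(r−g) = 0.71/(0.079−0.05) = 24.4828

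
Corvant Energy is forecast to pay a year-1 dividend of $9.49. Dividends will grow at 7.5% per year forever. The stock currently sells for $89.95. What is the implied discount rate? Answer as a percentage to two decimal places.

Rearranging the constant-growth DDM: r = D₁/P₀ + g.
r = 9.4900 / 89.95 + 0.075 = 0.10550 + 0.075 = 0.18050

18.05%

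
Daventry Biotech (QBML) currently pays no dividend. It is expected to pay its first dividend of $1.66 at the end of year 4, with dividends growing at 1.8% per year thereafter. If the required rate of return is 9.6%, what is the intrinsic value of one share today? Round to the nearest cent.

$16.17

Deferred-dividend DDM. At t=3 the remaining stream is a growing perpetuity with first payment D_4 = 1.66.
V_3 = D_4/(r−g) = 1.66/(0.096−0.018) = 21.2821
P₀ = V_3/(1+r)^3 = 21.2821/(1+0.096)^3 = 16.1652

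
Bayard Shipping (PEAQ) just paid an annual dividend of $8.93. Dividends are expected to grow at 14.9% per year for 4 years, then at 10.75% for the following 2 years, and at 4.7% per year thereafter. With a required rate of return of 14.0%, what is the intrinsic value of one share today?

Three-stage DDM. Project D₁…D_6; terminal Gordon value at t=6 with g = 0.047; discount at r = 0.14.
D_1 = 10.2606
D_2 = 11.7894
D_3 = 13.5460
D_4 = 15.5644
D_5 = 17.2375
D_6 = 19.0906
TV_6 = 19.9878/(0.14−0.047) = 214.9229
P₀ = Σ Dₜ/(1+r)ᵗ + TV_6/(1+r)^6 = 151.9966

$152.00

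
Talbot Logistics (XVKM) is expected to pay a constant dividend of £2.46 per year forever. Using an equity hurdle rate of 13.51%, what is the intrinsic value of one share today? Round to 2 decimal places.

£18.21

Zero-growth DDM (perpetuity): P₀ = D/r = 2.46 / 0.1351 = 18.2087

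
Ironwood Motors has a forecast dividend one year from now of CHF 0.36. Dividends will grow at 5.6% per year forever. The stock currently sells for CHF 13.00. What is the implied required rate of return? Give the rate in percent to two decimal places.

Rearranging the constant-growth DDM: r = D₁/P₀ + g.
r = 0.3600 / 13.00 + 0.056 = 0.02769 + 0.056 = 0.08369

8.37%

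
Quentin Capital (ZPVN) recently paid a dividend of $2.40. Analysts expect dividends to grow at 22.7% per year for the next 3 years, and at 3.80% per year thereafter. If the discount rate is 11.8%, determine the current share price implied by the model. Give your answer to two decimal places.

$49.86

Two-stage DDM. Project D₁…D_3 at 0.227, terminal growth 0.038, discount at r = 0.118.
D_1 = 2.9448
D_2 = 3.6133
D_3 = 4.4335
Terminal value at t=3: TV = D_4/(r−g) = 4.6020/(0.118−0.038) = 57.5244
P₀ = 2.9448/(1+0.118)^1 + 3.6133/(1+0.118)^2 + 4.4335/(1+0.118)^3 + 57.5244/(1+0.118)^3 = 49.8623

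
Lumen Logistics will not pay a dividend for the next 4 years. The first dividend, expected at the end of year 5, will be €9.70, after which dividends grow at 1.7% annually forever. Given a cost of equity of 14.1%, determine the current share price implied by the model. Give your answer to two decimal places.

Deferred-dividend DDM. At t=4 the remaining stream is a growing perpetuity with first payment D_5 = 9.70.
V_4 = D_5/(r−g) = 9.70/(0.141−0.017) = 78.2258
P₀ = V_4/(1+r)^4 = 78.2258/(1+0.141)^4 = 46.1538

€46.15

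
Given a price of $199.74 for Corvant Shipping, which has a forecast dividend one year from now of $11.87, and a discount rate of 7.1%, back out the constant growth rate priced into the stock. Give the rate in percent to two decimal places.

From P₀ = D₁/(r − g), the implied growth is g = r − D₁/P₀.
g = 0.071 − 11.87/199.74 = 0.071 − 0.05943 = 0.01157

1.16%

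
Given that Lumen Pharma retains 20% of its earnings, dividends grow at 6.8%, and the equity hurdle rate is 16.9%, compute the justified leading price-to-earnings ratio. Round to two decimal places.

Payout ratio b = 1 − 0.20 = 0.80.
Justified leading P/E = b/(r−g) = 0.80/(0.169−0.068) = 7.9208

7.92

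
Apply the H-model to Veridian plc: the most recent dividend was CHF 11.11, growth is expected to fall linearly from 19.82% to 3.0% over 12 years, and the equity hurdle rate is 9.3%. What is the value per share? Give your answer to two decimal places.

H-model: P₀ = D₀[(1+g_L) + H(g_S−g_L)]/(r−g_L), with H = 12/2 = 6.
P₀ = 11.11 × [(1+0.03) + 6×(0.1982−0.03)] / (0.093−0.03)
   = 11.11 × 2.0392 / 0.063 = 359.6113

CHF 359.61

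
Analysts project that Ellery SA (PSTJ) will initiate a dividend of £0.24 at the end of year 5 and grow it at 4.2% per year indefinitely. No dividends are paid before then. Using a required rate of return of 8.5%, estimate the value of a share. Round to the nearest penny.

£4.03

Deferred-dividend DDM. At t=4 the remaining stream is a growing perpetuity with first payment D_5 = 0.24.
V_4 = D_5/(r−g) = 0.24/(0.085−0.042) = 5.5814
P₀ = V_4/(1+r)^4 = 5.5814/(1+0.085)^4 = 4.0274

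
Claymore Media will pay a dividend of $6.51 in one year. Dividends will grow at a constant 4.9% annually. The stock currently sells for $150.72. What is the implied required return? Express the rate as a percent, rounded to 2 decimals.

9.22%

Rearranging the constant-growth DDM: r = D₁/P₀ + g.
r = 6.5100 / 150.72 + 0.049 = 0.04319 + 0.049 = 0.09219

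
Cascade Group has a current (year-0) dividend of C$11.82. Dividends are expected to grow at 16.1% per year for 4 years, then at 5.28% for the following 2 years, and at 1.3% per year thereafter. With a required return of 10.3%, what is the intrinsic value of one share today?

C$229.68

Three-stage DDM. Project D₁…D_6; terminal Gordon value at t=6 with g = 0.013; discount at r = 0.103.
D_1 = 13.7230
D_2 = 15.9324
D_3 = 18.4975
D_4 = 21.4757
D_5 = 22.6096
D_6 = 23.8034
TV_6 = 24.1128/(0.103−0.013) = 267.9199
P₀ = Σ Dₜ/(1+r)ᵗ + TV_6/(1+r)^6 = 229.6809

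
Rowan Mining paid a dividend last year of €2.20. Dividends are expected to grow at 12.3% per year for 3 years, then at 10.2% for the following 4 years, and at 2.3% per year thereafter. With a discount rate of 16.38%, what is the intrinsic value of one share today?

Three-stage DDM. Project D₁…D_7; terminal Gordon value at t=7 with g = 0.023; discount at r = 0.1638.
D_1 = 2.4706
D_2 = 2.7745
D_3 = 3.1157
D_4 = 3.4336
D_5 = 3.7838
D_6 = 4.1697
D_7 = 4.5950
TV_7 = 4.7007/(0.1638−0.023) = 33.3858
P₀ = Σ Dₜ/(1+r)ᵗ + TV_7/(1+r)^7 = 24.6047

€24.60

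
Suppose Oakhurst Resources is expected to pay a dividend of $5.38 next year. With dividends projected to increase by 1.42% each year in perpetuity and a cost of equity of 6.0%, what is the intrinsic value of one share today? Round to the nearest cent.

$117.47

Gordon growth model: P₀ = D₁/(r − g), with D₁ = 5.38 given directly.
P₀ = 5.3800 / (0.06 − 0.0142) = 5.3800 / 0.0458 = 117.4672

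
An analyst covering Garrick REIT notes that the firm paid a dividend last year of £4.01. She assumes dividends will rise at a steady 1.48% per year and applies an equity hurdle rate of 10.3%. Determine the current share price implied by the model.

Gordon growth model: P₀ = D₁/(r − g). D₁ = 4.01 × (1 + 0.0148) = 4.0693.
P₀ = 4.0693 / (0.103 − 0.0148) = 4.0693 / 0.0882 = 46.1377

£46.14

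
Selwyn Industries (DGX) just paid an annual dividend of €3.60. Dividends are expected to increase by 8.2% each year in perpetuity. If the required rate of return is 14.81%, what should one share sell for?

Gordon growth model: P₀ = D₁/(r − g). D₁ = 3.60 × (1 + 0.082) = 3.8952.
P₀ = 3.8952 / (0.1481 − 0.082) = 3.8952 / 0.0661 = 58.9289

€58.93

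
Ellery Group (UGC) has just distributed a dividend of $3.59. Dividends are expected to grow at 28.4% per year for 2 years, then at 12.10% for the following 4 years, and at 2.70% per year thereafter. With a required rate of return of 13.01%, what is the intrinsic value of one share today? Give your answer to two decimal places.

$71.58

Three-stage DDM. Project D₁…D_6; terminal Gordon value at t=6 with g = 0.027; discount at r = 0.1301.
D_1 = 4.6096
D_2 = 5.9187
D_3 = 6.6348
D_4 = 7.4376
D_5 = 8.3376
D_6 = 9.3465
TV_6 = 9.5988/(0.1301−0.027) = 93.1019
P₀ = Σ Dₜ/(1+r)ᵗ + TV_6/(1+r)^6 = 71.5754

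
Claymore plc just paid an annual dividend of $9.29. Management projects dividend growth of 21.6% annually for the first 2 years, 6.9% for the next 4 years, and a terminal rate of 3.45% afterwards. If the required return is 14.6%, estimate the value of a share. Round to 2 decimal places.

$129.06

Three-stage DDM. Project D₁…D_6; terminal Gordon value at t=6 with g = 0.0345; discount at r = 0.146.
D_1 = 11.2966
D_2 = 13.7367
D_3 = 14.6845
D_4 = 15.6978
D_5 = 16.7809
D_6 = 17.9388
TV_6 = 18.5577/(0.146−0.0345) = 166.4368
P₀ = Σ Dₜ/(1+r)ᵗ + TV_6/(1+r)^6 = 129.0594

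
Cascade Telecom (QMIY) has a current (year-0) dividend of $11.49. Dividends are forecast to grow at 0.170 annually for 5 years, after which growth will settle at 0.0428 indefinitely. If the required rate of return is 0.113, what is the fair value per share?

$286.00

Two-stage DDM. Project D₁…D_5 at 0.17, terminal growth 0.0428, discount at r = 0.113.
D_1 = 13.4433
D_2 = 15.7287
D_3 = 18.4025
D_4 = 21.5310
D_5 = 25.1912
Terminal value at t=5: TV = D_6/(r−g) = 26.2694/(0.113−0.0428) = 374.2082
P₀ = 13.4433/(1+0.113)^1 + 15.7287/(1+0.113)^2 + 18.4025/(1+0.113)^3 + 21.5310/(1+0.113)^4 + 25.1912/(1+0.113)^5 + 374.2082/(1+0.113)^5 = 286.0004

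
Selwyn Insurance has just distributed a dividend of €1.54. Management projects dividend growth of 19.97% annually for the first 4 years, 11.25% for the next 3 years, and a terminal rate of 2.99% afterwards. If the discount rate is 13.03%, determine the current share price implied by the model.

€31.96

Three-stage DDM. Project D₁…D_7; terminal Gordon value at t=7 with g = 0.0299; discount at r = 0.1303.
D_1 = 1.8475
D_2 = 2.2165
D_3 = 2.6591
D_4 = 3.1902
D_5 = 3.5490
D_6 = 3.9483
D_7 = 4.3925
TV_7 = 4.5238/(0.1303−0.0299) = 45.0581
P₀ = Σ Dₜ/(1+r)ᵗ + TV_7/(1+r)^7 = 31.9630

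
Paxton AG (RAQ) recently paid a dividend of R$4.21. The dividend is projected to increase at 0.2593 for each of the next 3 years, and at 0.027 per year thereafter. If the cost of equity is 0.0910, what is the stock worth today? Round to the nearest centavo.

Two-stage DDM. Project D₁…D_3 at 0.2593, terminal growth 0.027, discount at r = 0.091.
D_1 = 5.3017
D_2 = 6.6764
D_3 = 8.4076
Terminal value at t=3: TV = D_4/(r−g) = 8.6346/(0.091−0.027) = 134.9150
P₀ = 5.3017/(1+0.091)^1 + 6.6764/(1+0.091)^2 + 8.4076/(1+0.091)^3 + 134.9150/(1+0.091)^3 = 120.8358

R$120.84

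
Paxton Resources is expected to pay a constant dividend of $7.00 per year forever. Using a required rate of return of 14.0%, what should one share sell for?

Zero-growth DDM (perpetuity): P₀ = D/r = 7.00 / 0.14 = 50.0000

$50.00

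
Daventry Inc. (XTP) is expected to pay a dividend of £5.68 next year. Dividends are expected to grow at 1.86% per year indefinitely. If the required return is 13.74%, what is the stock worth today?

Gordon growth model: P₀ = D₁/(r − g), with D₁ = 5.68 given directly.
P₀ = 5.6800 / (0.1374 − 0.0186) = 5.6800 / 0.1188 = 47.8114

£47.81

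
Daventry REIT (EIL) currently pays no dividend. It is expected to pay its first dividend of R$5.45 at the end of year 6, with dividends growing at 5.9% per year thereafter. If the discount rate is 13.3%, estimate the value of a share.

R$39.45

Deferred-dividend DDM. At t=5 the remaining stream is a growing perpetuity with first payment D_6 = 5.45.
V_5 = D_6/(r−g) = 5.45/(0.133−0.059) = 73.6486
P₀ = V_5/(1+r)^5 = 73.6486/(1+0.133)^5 = 39.4471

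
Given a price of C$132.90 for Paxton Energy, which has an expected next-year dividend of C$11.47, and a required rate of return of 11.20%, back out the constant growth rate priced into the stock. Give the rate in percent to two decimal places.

From P₀ = D₁/(r − g), the implied growth is g = r − D₁/P₀.
g = 0.112 − 11.47/132.90 = 0.112 − 0.08631 = 0.02569

2.57%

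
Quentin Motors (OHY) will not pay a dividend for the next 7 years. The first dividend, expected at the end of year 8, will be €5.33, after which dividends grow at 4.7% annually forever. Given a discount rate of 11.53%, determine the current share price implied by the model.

Deferred-dividend DDM. At t=7 the remaining stream is a growing perpetuity with first payment D_8 = 5.33.
V_7 = D_8/(r−g) = 5.33/(0.1153−0.047) = 78.0381
P₀ = V_7/(1+r)^7 = 78.0381/(1+0.1153)^7 = 36.3550

€36.36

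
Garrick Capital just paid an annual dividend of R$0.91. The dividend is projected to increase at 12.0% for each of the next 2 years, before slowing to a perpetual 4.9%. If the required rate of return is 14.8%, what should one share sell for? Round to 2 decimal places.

R$10.93

Two-stage DDM. Project D₁…D_2 at 0.12, terminal growth 0.049, discount at r = 0.148.
D_1 = 1.0192
D_2 = 1.1415
Terminal value at t=2: TV = D_3/(r−g) = 1.1974/(0.148−0.049) = 12.0953
P₀ = 1.0192/(1+0.148)^1 + 1.1415/(1+0.148)^2 + 12.0953/(1+0.148)^2 = 10.9317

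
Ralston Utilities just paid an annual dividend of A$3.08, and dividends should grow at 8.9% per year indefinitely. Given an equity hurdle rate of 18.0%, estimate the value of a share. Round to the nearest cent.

A$36.86

Gordon growth model: P₀ = D₁/(r − g). D₁ = 3.08 × (1 + 0.089) = 3.3541.
P₀ = 3.3541 / (0.18 − 0.089) = 3.3541 / 0.091 = 36.8585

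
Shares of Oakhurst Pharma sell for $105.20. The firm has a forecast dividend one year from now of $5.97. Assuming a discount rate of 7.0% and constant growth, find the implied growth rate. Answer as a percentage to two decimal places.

1.33%

From P₀ = D₁/(r − g), the implied growth is g = r − D₁/P₀.
g = 0.07 − 5.97/105.20 = 0.07 − 0.05675 = 0.01325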